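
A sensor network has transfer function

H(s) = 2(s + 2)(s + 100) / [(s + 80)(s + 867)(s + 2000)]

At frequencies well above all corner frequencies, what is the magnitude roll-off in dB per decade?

-20 dB/decade

Each pole contributes −20 dB/decade at high frequency; each zero contributes +20 dB/decade.
Net: 2 zero(s) − 3 pole(s) → -20 dB/decade.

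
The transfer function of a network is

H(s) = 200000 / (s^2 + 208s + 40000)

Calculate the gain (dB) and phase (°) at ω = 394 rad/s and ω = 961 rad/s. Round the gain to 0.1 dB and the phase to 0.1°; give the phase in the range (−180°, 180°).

ω = 394: 3.0 dB, -144.6°; ω = 961: -13.1 dB, -167.3°

At s = jω = j394:
quadratic: (j394)² + 208·j394 + 40000 = -115236 + j81952 → |·| ≈ 1.4141e+05, ∠ ≈ 144.58°
|H| = 200000 / 1.4141e+05 ≈ 1.4143
Gain = 20 log₁₀(1.4143) ≈ 3.01 dB
∠H = 0.00° − 144.58° = -144.58°

At s = jω = j961:
quadratic: (j961)² + 208·j961 + 40000 = -883521 + j199888 → |·| ≈ 9.0585e+05, ∠ ≈ 167.25°
|H| = 200000 / 9.0585e+05 ≈ 0.22079
Gain = 20 log₁₀(0.22079) ≈ -13.12 dB
∠H = 0.00° − 167.25° = -167.25°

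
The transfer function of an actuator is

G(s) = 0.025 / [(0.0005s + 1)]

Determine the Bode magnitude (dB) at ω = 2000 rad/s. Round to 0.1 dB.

At ω = 2000 rad/s:
pole (1 + j2000·0.0005) = 1 + j1 → |·| ≈ 1.4142, ∠ ≈ 45.00°
|G| = 0.025 · 1 / (1.4142) ≈ 0.017678
Gain = 20 log₁₀(0.017678) ≈ -35.05 dB

-35.1 dB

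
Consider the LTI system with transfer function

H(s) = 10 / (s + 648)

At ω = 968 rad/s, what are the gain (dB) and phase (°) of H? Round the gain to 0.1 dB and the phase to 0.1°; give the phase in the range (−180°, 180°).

Substitute s = j968:
Numerator: 10 = 10 + j0
Denominator: (j968) + 648 = 648 + j968
|N| = √(10² + 0²) ≈ 10, ∠N ≈ 0.00°
|D| = √(648² + 968²) ≈ 1164.9, ∠D ≈ 56.20°
|H| = 10 / 1164.9 ≈ 0.0085844
Gain = 20 log₁₀(0.0085844) ≈ -41.33 dB
∠H = 0.00° − 56.20° = -56.20°

-41.3 dB, -56.2°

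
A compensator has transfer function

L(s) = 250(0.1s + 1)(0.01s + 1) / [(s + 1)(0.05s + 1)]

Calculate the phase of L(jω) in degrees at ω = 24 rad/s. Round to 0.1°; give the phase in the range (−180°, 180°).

-56.9°

At ω = 24 rad/s:
zero (1 + j24·0.1) = 1 + j2.4 → |·| ≈ 2.6, ∠ ≈ 67.38°
zero (1 + j24·0.01) = 1 + j0.24 → |·| ≈ 1.0284, ∠ ≈ 13.50°
pole (1 + j24·1) = 1 + j24 → |·| ≈ 24.021, ∠ ≈ 87.61°
pole (1 + j24·0.05) = 1 + j1.2 → |·| ≈ 1.562, ∠ ≈ 50.19°
∠L = (67.38° + 13.50°) − (87.61° + 50.19°) = -56.92°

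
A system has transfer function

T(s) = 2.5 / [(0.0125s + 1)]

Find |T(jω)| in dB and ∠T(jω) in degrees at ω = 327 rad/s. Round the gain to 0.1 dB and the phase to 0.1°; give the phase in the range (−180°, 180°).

At ω = 327 rad/s:
pole (1 + j327·0.0125) = 1 + j4.0875 → |·| ≈ 4.208, ∠ ≈ 76.25°
|T| = 2.5 · 1 / (4.208) ≈ 0.59411
Gain = 20 log₁₀(0.59411) ≈ -4.52 dB
∠T = (0°) − (76.25°) = -76.25°

-4.5 dB, -76.3°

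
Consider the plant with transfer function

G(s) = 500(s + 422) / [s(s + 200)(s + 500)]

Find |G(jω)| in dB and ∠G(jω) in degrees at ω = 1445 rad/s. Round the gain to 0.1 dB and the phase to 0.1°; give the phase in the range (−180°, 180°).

At s = jω = j1445:
zero (s+422): 422 + j1445 → |·| = √(422²+1445²) = √2266109 ≈ 1505.4, ∠ = arctan(1445/422) ≈ 73.72°
pole (s+200): 200 + j1445 → |·| = √(200²+1445²) = √2128025 ≈ 1458.8, ∠ = arctan(1445/200) ≈ 82.12°
pole (s+500): 500 + j1445 → |·| = √(500²+1445²) = √2338025 ≈ 1529.1, ∠ = arctan(1445/500) ≈ 70.91°
pole at origin: |s| = 1445, ∠ = 90.00° (in denominator)
|G| = 500 · 1505.4 / 3.2233e+09 ≈ 0.00023352
Gain = 20 log₁₀(0.00023352) ≈ -72.63 dB
∠G = 73.72° − 243.03° = -169.31°

-72.6 dB, -169.3°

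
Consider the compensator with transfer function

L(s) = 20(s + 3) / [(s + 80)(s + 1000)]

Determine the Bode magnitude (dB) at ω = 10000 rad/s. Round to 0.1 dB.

At s = jω = j10000:
zero (s+3): 3 + j10000 → |·| = √(3²+10000²) = √100000009 ≈ 10000, ∠ = arctan(10000/3) ≈ 89.98°
pole (s+80): 80 + j10000 → |·| = √(80²+10000²) = √100006400 ≈ 10000, ∠ = arctan(10000/80) ≈ 89.54°
pole (s+1000): 1000 + j10000 → |·| = √(1000²+10000²) = √101000000 ≈ 10050, ∠ = arctan(10000/1000) ≈ 84.29°
|L| = 20 · 10000 / 1.005e+08 ≈ 0.00199
Gain = 20 log₁₀(0.00199) ≈ -54.02 dB

-54.0 dB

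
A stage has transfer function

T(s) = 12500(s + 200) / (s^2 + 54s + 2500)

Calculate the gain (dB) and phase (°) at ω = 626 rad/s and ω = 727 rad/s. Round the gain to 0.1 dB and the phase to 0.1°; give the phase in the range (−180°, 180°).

At s = jω = j626:
zero (s+200): 200 + j626 → |·| = √(200²+626²) = √431876 ≈ 657.17, ∠ = arctan(626/200) ≈ 72.28°
quadratic: (j626)² + 54·j626 + 2500 = -389376 + j33804 → |·| ≈ 3.9084e+05, ∠ ≈ 175.04°
|T| = 12500 · 657.17 / 3.9084e+05 ≈ 21.018
Gain = 20 log₁₀(21.018) ≈ 26.45 dB
∠T = 72.28° − 175.04° = -102.76°

At s = jω = j727:
zero (s+200): 200 + j727 → |·| = √(200²+727²) = √568529 ≈ 754.01, ∠ = arctan(727/200) ≈ 74.62°
quadratic: (j727)² + 54·j727 + 2500 = -526029 + j39258 → |·| ≈ 5.2749e+05, ∠ ≈ 175.73°
|T| = 12500 · 754.01 / 5.2749e+05 ≈ 17.868
Gain = 20 log₁₀(17.868) ≈ 25.04 dB
∠T = 74.62° − 175.73° = -101.11°

ω = 626: 26.5 dB, -102.8°; ω = 727: 25.0 dB, -101.1°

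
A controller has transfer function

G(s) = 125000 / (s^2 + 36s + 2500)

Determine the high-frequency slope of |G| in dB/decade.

-40 dB/decade

Each pole contributes −20 dB/decade at high frequency; each zero contributes +20 dB/decade.
Net: 0 zero(s) − 2 pole(s) → -40 dB/decade.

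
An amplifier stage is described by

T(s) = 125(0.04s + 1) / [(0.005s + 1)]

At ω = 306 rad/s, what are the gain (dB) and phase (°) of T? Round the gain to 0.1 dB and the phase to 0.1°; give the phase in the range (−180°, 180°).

At ω = 306 rad/s:
zero (1 + j306·0.04) = 1 + j12.24 → |·| ≈ 12.281, ∠ ≈ 85.33°
pole (1 + j306·0.005) = 1 + j1.53 → |·| ≈ 1.8278, ∠ ≈ 56.83°
|T| = 125 · 12.281 / (1.8278) ≈ 839.88
Gain = 20 log₁₀(839.88) ≈ 58.48 dB
∠T = (85.33°) − (56.83°) = 28.50°

58.5 dB, 28.5°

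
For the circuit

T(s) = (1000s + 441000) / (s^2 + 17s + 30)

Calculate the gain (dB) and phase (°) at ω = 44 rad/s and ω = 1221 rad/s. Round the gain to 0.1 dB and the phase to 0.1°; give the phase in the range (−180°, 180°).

Substitute s = j44:
Numerator: 1000(j44) + 441000 = 441000 + j44000
Denominator: (j44)^2 + 17(j44) + 30 = -1906 + j748
|N| = √(441000² + 44000²) ≈ 4.4319e+05, ∠N ≈ 5.70°
|D| = √(1906² + 748²) ≈ 2047.5, ∠D ≈ 158.57°
|T| = 4.4319e+05 / 2047.5 ≈ 216.45
Gain = 20 log₁₀(216.45) ≈ 46.71 dB
∠T = 5.70° − 158.57° = -152.87°

Substitute s = j1221:
Numerator: 1000(j1221) + 441000 = 441000 + j1221000
Denominator: (j1221)^2 + 17(j1221) + 30 = -1490811 + j20757
|N| = √(441000² + 1221000²) ≈ 1.2982e+06, ∠N ≈ 70.14°
|D| = √(1490811² + 20757²) ≈ 1.491e+06, ∠D ≈ 179.20°
|T| = 1.2982e+06 / 1.491e+06 ≈ 0.87069
Gain = 20 log₁₀(0.87069) ≈ -1.20 dB
∠T = 70.14° − 179.20° = -109.06°

ω = 44: 46.7 dB, -152.9°; ω = 1221: -1.2 dB, -109.1°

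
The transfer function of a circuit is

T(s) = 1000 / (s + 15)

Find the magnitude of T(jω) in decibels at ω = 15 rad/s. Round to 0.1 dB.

Substitute s = j15:
Numerator: 1000 = 1000 + j0
Denominator: (j15) + 15 = 15 + j15
|N| = √(1000² + 0²) ≈ 1000, ∠N ≈ 0.00°
|D| = √(15² + 15²) ≈ 21.213, ∠D ≈ 45.00°
|T| = 1000 / 21.213 ≈ 47.141
Gain = 20 log₁₀(47.141) ≈ 33.47 dB

33.5 dB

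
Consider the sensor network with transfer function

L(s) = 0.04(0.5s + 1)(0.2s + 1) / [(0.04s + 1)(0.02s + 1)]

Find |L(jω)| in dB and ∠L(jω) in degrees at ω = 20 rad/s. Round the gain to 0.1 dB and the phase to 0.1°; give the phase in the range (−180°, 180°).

1.6 dB, 99.8°

At ω = 20 rad/s:
zero (1 + j20·0.5) = 1 + j10 → |·| ≈ 10.05, ∠ ≈ 84.29°
zero (1 + j20·0.2) = 1 + j4 → |·| ≈ 4.1231, ∠ ≈ 75.96°
pole (1 + j20·0.04) = 1 + j0.8 → |·| ≈ 1.2806, ∠ ≈ 38.66°
pole (1 + j20·0.02) = 1 + j0.4 → |·| ≈ 1.077, ∠ ≈ 21.80°
|L| = 0.04 · 10.05 · 4.1231 / (1.2806 · 1.077) ≈ 1.2018
Gain = 20 log₁₀(1.2018) ≈ 1.60 dB
∠L = (84.29° + 75.96°) − (38.66° + 21.80°) = 99.79°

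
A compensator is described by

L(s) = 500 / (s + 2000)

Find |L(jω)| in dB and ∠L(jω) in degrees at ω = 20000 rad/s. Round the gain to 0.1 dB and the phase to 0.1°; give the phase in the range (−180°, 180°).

-32.1 dB, -84.3°

Substitute s = j20000:
Numerator: 500 = 500 + j0
Denominator: (j20000) + 2000 = 2000 + j20000
|N| = √(500² + 0²) ≈ 500, ∠N ≈ 0.00°
|D| = √(2000² + 20000²) ≈ 20100, ∠D ≈ 84.29°
|L| = 500 / 20100 ≈ 0.024876
Gain = 20 log₁₀(0.024876) ≈ -32.08 dB
∠L = 0.00° − 84.29° = -84.29°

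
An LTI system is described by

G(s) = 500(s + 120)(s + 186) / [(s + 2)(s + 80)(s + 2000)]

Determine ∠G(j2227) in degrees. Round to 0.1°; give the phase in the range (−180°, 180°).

-53.8°

At s = jω = j2227:
zero (s+120): 120 + j2227 → |·| = √(120²+2227²) = √4973929 ≈ 2230.2, ∠ = arctan(2227/120) ≈ 86.92°
zero (s+186): 186 + j2227 → |·| = √(186²+2227²) = √4994125 ≈ 2234.8, ∠ = arctan(2227/186) ≈ 85.23°
pole (s+2): 2 + j2227 → |·| = √(2²+2227²) = √4959533 ≈ 2227, ∠ = arctan(2227/2) ≈ 89.95°
pole (s+80): 80 + j2227 → |·| = √(80²+2227²) = √4965929 ≈ 2228.4, ∠ = arctan(2227/80) ≈ 87.94°
pole (s+2000): 2000 + j2227 → |·| = √(2000²+2227²) = √8959529 ≈ 2993.2, ∠ = arctan(2227/2000) ≈ 48.07°
∠G = 172.15° − 225.96° = -53.81°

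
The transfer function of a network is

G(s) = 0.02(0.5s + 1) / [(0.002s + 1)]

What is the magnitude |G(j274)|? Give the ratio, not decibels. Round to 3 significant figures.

At ω = 274 rad/s:
zero (1 + j274·0.5) = 1 + j137 → |·| ≈ 137, ∠ ≈ 89.58°
pole (1 + j274·0.002) = 1 + j0.548 → |·| ≈ 1.1403, ∠ ≈ 28.72°
|G| = 0.02 · 137 / (1.1403) ≈ 2.4029

2.40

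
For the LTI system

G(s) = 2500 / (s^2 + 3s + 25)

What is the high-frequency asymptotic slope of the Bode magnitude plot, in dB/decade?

-40 dB/decade

Each pole contributes −20 dB/decade at high frequency; each zero contributes +20 dB/decade.
Net: 0 zero(s) − 2 pole(s) → -40 dB/decade.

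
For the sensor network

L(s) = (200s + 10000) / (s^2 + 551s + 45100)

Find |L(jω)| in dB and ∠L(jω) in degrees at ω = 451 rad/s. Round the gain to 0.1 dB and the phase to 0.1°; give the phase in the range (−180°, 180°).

Substitute s = j451:
Numerator: 200(j451) + 10000 = 10000 + j90200
Denominator: (j451)^2 + 551(j451) + 45100 = -158301 + j248501
|N| = √(10000² + 90200²) ≈ 90753, ∠N ≈ 83.67°
|D| = √(158301² + 248501²) ≈ 2.9464e+05, ∠D ≈ 122.50°
|L| = 90753 / 2.9464e+05 ≈ 0.30801
Gain = 20 log₁₀(0.30801) ≈ -10.23 dB
∠L = 83.67° − 122.50° = -38.83°

-10.2 dB, -38.8°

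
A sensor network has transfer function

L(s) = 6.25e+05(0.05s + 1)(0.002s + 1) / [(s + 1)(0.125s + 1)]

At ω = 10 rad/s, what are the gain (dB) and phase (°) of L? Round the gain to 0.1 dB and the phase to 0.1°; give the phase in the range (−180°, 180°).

At ω = 10 rad/s:
zero (1 + j10·0.05) = 1 + j0.5 → |·| ≈ 1.118, ∠ ≈ 26.57°
zero (1 + j10·0.002) = 1 + j0.02 → |·| ≈ 1.0002, ∠ ≈ 1.15°
pole (1 + j10·1) = 1 + j10 → |·| ≈ 10.05, ∠ ≈ 84.29°
pole (1 + j10·0.125) = 1 + j1.25 → |·| ≈ 1.6008, ∠ ≈ 51.34°
|L| = 6.25e+05 · 1.118 · 1.0002 / (10.05 · 1.6008) ≈ 43442
Gain = 20 log₁₀(43442) ≈ 92.76 dB
∠L = (26.57° + 1.15°) − (84.29° + 51.34°) = -107.91°

92.8 dB, -107.9°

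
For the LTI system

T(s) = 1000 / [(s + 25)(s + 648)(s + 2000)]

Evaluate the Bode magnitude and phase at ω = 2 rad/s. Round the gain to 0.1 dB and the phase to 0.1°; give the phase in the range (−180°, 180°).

At s = jω = j2:
pole (s+25): 25 + j2 → |·| = √(25²+2²) = √629 ≈ 25.08, ∠ = arctan(2/25) ≈ 4.57°
pole (s+648): 648 + j2 → |·| = √(648²+2²) = √419908 ≈ 648, ∠ = arctan(2/648) ≈ 0.18°
pole (s+2000): 2000 + j2 → |·| = √(2000²+2²) = √4000004 ≈ 2000, ∠ = arctan(2/2000) ≈ 0.06°
|T| = 1000 / 3.2504e+07 ≈ 3.0765e-05
Gain = 20 log₁₀(3.0765e-05) ≈ -90.24 dB
∠T = 0.00° − 4.81° = -4.81°

-90.2 dB, -4.8°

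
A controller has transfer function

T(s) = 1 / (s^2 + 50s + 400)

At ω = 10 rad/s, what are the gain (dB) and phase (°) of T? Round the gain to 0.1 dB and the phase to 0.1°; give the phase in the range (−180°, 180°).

-55.3 dB, -59.0°

Substitute s = j10:
Numerator: 1 = 1 + j0
Denominator: (j10)^2 + 50(j10) + 400 = 300 + j500
|N| = √(1² + 0²) ≈ 1, ∠N ≈ 0.00°
|D| = √(300² + 500²) ≈ 583.1, ∠D ≈ 59.04°
|T| = 1 / 583.1 ≈ 0.001715
Gain = 20 log₁₀(0.001715) ≈ -55.31 dB
∠T = 0.00° − 59.04° = -59.04°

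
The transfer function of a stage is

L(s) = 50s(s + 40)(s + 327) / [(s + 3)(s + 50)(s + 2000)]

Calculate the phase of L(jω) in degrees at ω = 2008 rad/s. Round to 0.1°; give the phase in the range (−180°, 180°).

36.0°

At s = jω = j2008:
zero (s+40): 40 + j2008 → |·| = √(40²+2008²) = √4033664 ≈ 2008.4, ∠ = arctan(2008/40) ≈ 88.86°
zero (s+327): 327 + j2008 → |·| = √(327²+2008²) = √4138993 ≈ 2034.5, ∠ = arctan(2008/327) ≈ 80.75°
zero at origin: s = j2008 → |·| = 2008, ∠ = 90.00°
pole (s+3): 3 + j2008 → |·| = √(3²+2008²) = √4032073 ≈ 2008, ∠ = arctan(2008/3) ≈ 89.91°
pole (s+50): 50 + j2008 → |·| = √(50²+2008²) = √4034564 ≈ 2008.6, ∠ = arctan(2008/50) ≈ 88.57°
pole (s+2000): 2000 + j2008 → |·| = √(2000²+2008²) = √8032064 ≈ 2834.1, ∠ = arctan(2008/2000) ≈ 45.11°
∠L = 259.61° − 223.59° = 36.02°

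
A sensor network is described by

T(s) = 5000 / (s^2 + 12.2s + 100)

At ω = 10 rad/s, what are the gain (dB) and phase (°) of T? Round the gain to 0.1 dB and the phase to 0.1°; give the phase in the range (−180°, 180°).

32.3 dB, -90.0°

At s = jω = j10:
quadratic: (j10)² + 12.2·j10 + 100 = 0 + j122 → |·| ≈ 122, ∠ ≈ 90.00°
|T| = 5000 / 122 ≈ 40.984
Gain = 20 log₁₀(40.984) ≈ 32.25 dB
∠T = 0.00° − 90.00° = -90.00°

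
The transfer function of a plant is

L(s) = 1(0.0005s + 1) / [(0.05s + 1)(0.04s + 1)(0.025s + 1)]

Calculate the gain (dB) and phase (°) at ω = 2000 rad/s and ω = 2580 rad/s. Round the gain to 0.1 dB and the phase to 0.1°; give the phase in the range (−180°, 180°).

ω = 2000: -109.0 dB, 137.4°; ω = 2580: -114.4 dB, 144.1°

At ω = 2000 rad/s:
zero (1 + j2000·0.0005) = 1 + j1 → |·| ≈ 1.4142, ∠ ≈ 45.00°
pole (1 + j2000·0.05) = 1 + j100 → |·| ≈ 100, ∠ ≈ 89.43°
pole (1 + j2000·0.04) = 1 + j80 → |·| ≈ 80.006, ∠ ≈ 89.28°
pole (1 + j2000·0.025) = 1 + j50 → |·| ≈ 50.01, ∠ ≈ 88.85°
|L| = 1 · 1.4142 / (100 · 80.006 · 50.01) ≈ 3.5345e-06
Gain = 20 log₁₀(3.5345e-06) ≈ -109.03 dB
∠L = (45.00°) − (89.43° + 89.28° + 88.85°) = -222.56° ≡ 137.44° (principal value)

At ω = 2580 rad/s:
zero (1 + j2580·0.0005) = 1 + j1.29 → |·| ≈ 1.6322, ∠ ≈ 52.22°
pole (1 + j2580·0.05) = 1 + j129 → |·| ≈ 129, ∠ ≈ 89.56°
pole (1 + j2580·0.04) = 1 + j103.2 → |·| ≈ 103.2, ∠ ≈ 89.44°
pole (1 + j2580·0.025) = 1 + j64.5 → |·| ≈ 64.508, ∠ ≈ 89.11°
|L| = 1 · 1.6322 / (129 · 103.2 · 64.508) ≈ 1.9006e-06
Gain = 20 log₁₀(1.9006e-06) ≈ -114.42 dB
∠L = (52.22°) − (89.56° + 89.44° + 89.11°) = -215.89° ≡ 144.11° (principal value)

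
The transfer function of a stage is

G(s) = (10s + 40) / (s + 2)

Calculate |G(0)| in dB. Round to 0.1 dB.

G(0) = 40 / 2 = 20
20 log₁₀(20) ≈ 26.02 dB

26.0 dB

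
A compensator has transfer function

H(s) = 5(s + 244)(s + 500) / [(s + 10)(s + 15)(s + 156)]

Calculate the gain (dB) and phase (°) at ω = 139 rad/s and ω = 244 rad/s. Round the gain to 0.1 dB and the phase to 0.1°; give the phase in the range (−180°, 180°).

ω = 139: -14.9 dB, -166.2°; ω = 244: -25.1 dB, -160.5°

At s = jω = j139:
zero (s+244): 244 + j139 → |·| = √(244²+139²) = √78857 ≈ 280.81, ∠ = arctan(139/244) ≈ 29.67°
zero (s+500): 500 + j139 → |·| = √(500²+139²) = √269321 ≈ 518.96, ∠ = arctan(139/500) ≈ 15.54°
pole (s+10): 10 + j139 → |·| = √(10²+139²) = √19421 ≈ 139.36, ∠ = arctan(139/10) ≈ 85.89°
pole (s+15): 15 + j139 → |·| = √(15²+139²) = √19546 ≈ 139.81, ∠ = arctan(139/15) ≈ 83.84°
pole (s+156): 156 + j139 → |·| = √(156²+139²) = √43657 ≈ 208.94, ∠ = arctan(139/156) ≈ 41.70°
|H| = 5 · 1.4573e+05 / 4.071e+06 ≈ 0.17899
Gain = 20 log₁₀(0.17899) ≈ -14.94 dB
∠H = 45.21° − 211.43° = -166.22°

At s = jω = j244:
zero (s+244): 244 + j244 → |·| = √(244²+244²) = √119072 ≈ 345.07, ∠ = arctan(244/244) ≈ 45.00°
zero (s+500): 500 + j244 → |·| = √(500²+244²) = √309536 ≈ 556.36, ∠ = arctan(244/500) ≈ 26.01°
pole (s+10): 10 + j244 → |·| = √(10²+244²) = √59636 ≈ 244.2, ∠ = arctan(244/10) ≈ 87.65°
pole (s+15): 15 + j244 → |·| = √(15²+244²) = √59761 ≈ 244.46, ∠ = arctan(244/15) ≈ 86.48°
pole (s+156): 156 + j244 → |·| = √(156²+244²) = √83872 ≈ 289.61, ∠ = arctan(244/156) ≈ 57.41°
|H| = 5 · 1.9198e+05 / 1.7289e+07 ≈ 0.055521
Gain = 20 log₁₀(0.055521) ≈ -25.11 dB
∠H = 71.01° − 231.54° = -160.53°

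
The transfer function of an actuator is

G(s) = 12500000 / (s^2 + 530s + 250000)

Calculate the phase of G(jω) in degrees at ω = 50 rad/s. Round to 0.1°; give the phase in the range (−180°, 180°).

-6.1°

At s = jω = j50:
quadratic: (j50)² + 530·j50 + 250000 = 247500 + j26500 → |·| ≈ 2.4891e+05, ∠ ≈ 6.11°
∠G = 0.00° − 6.11° = -6.11°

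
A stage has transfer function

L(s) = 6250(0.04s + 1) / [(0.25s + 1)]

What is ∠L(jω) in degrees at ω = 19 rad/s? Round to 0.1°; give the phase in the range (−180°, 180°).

At ω = 19 rad/s:
zero (1 + j19·0.04) = 1 + j0.76 → |·| ≈ 1.256, ∠ ≈ 37.23°
pole (1 + j19·0.25) = 1 + j4.75 → |·| ≈ 4.8541, ∠ ≈ 78.11°
∠L = (37.23°) − (78.11°) = -40.88°

-40.9°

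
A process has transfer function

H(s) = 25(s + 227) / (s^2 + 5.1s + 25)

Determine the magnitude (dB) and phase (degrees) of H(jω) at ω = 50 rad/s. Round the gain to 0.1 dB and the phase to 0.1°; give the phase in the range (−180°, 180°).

7.4 dB, -161.7°

At s = jω = j50:
zero (s+227): 227 + j50 → |·| = √(227²+50²) = √54029 ≈ 232.44, ∠ = arctan(50/227) ≈ 12.42°
quadratic: (j50)² + 5.1·j50 + 25 = -2475 + j255 → |·| ≈ 2488.1, ∠ ≈ 174.12°
|H| = 25 · 232.44 / 2488.1 ≈ 2.3355
Gain = 20 log₁₀(2.3355) ≈ 7.37 dB
∠H = 12.42° − 174.12° = -161.70°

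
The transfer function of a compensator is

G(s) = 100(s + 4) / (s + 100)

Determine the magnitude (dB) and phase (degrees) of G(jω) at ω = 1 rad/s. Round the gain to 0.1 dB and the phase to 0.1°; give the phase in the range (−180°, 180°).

12.3 dB, 13.5°

At s = jω = j1:
zero (s+4): 4 + j1 → |·| = √(4²+1²) = √17 ≈ 4.1231, ∠ = arctan(1/4) ≈ 14.04°
pole (s+100): 100 + j1 → |·| = √(100²+1²) = √10001 ≈ 100, ∠ = arctan(1/100) ≈ 0.57°
|G| = 100 · 4.1231 / 100 ≈ 4.1231
Gain = 20 log₁₀(4.1231) ≈ 12.30 dB
∠G = 14.04° − 0.57° = 13.47°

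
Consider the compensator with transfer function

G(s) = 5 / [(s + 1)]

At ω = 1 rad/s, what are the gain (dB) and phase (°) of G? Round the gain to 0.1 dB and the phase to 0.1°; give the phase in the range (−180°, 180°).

11.0 dB, -45.0°

At ω = 1 rad/s:
pole (1 + j1·1) = 1 + j1 → |·| ≈ 1.4142, ∠ ≈ 45.00°
|G| = 5 · 1 / (1.4142) ≈ 3.5356
Gain = 20 log₁₀(3.5356) ≈ 10.97 dB
∠G = (0°) − (45.00°) = -45.00°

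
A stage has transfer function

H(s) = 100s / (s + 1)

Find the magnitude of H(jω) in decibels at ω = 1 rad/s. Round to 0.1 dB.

37.0 dB

At s = jω = j1:
zero at origin: s = j1 → |·| = 1, ∠ = 90.00°
pole (s+1): 1 + j1 → |·| = √(1²+1²) = √2 ≈ 1.4142, ∠ = arctan(1/1) ≈ 45.00°
|H| = 100 · 1 / 1.4142 ≈ 70.711
Gain = 20 log₁₀(70.711) ≈ 36.99 dB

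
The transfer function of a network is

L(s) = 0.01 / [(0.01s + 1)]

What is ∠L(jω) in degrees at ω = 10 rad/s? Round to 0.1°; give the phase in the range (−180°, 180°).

-5.7°

At ω = 10 rad/s:
pole (1 + j10·0.01) = 1 + j0.1 → |·| ≈ 1.005, ∠ ≈ 5.71°
∠L = (0°) − (5.71°) = -5.71°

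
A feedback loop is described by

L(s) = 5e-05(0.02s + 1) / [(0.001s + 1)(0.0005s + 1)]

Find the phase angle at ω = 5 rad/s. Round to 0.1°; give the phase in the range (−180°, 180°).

At ω = 5 rad/s:
zero (1 + j5·0.02) = 1 + j0.1 → |·| ≈ 1.005, ∠ ≈ 5.71°
pole (1 + j5·0.001) = 1 + j0.005 → |·| ≈ 1, ∠ ≈ 0.29°
pole (1 + j5·0.0005) = 1 + j0.0025 → |·| ≈ 1, ∠ ≈ 0.14°
∠L = (5.71°) − (0.29° + 0.14°) = 5.28°

5.3°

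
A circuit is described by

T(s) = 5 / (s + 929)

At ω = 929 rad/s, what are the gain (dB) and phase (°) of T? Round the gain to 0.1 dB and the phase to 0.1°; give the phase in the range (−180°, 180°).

At s = jω = j929:
pole (s+929): 929 + j929 → |·| = √(929²+929²) = √1726082 ≈ 1313.8, ∠ = arctan(929/929) ≈ 45.00°
|T| = 5 / 1313.8 ≈ 0.0038058
Gain = 20 log₁₀(0.0038058) ≈ -48.39 dB
∠T = 0.00° − 45.00° = -45.00°

-48.4 dB, -45.0°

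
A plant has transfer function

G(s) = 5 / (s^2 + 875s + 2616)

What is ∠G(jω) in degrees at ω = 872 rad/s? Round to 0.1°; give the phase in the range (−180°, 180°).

-134.8°

Substitute s = j872:
Numerator: 5 = 5 + j0
Denominator: (j872)^2 + 875(j872) + 2616 = -757768 + j763000
|N| = √(5² + 0²) ≈ 5, ∠N ≈ 0.00°
|D| = √(757768² + 763000²) ≈ 1.0754e+06, ∠D ≈ 134.80°
∠G = 0.00° − 134.80° = -134.80°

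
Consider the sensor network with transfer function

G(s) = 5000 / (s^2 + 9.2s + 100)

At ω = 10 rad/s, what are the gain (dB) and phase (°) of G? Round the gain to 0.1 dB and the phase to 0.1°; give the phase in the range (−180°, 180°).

34.7 dB, -90.0°

At s = jω = j10:
quadratic: (j10)² + 9.2·j10 + 100 = 0 + j92 → |·| ≈ 92, ∠ ≈ 90.00°
|G| = 5000 / 92 ≈ 54.348
Gain = 20 log₁₀(54.348) ≈ 34.70 dB
∠G = 0.00° − 90.00° = -90.00°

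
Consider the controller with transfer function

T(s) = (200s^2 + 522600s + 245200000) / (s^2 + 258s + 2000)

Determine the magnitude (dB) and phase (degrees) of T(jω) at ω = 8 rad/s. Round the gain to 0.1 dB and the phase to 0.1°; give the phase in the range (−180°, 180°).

Substitute s = j8:
Numerator: 200(j8)^2 + 522600(j8) + 245200000 = 245187200 + j4180800
Denominator: (j8)^2 + 258(j8) + 2000 = 1936 + j2064
|N| = √(245187200² + 4180800²) ≈ 2.4522e+08, ∠N ≈ 0.98°
|D| = √(1936² + 2064²) ≈ 2829.9, ∠D ≈ 46.83°
|T| = 2.4522e+08 / 2829.9 ≈ 86653
Gain = 20 log₁₀(86653) ≈ 98.76 dB
∠T = 0.98° − 46.83° = -45.85°

98.8 dB, -45.9°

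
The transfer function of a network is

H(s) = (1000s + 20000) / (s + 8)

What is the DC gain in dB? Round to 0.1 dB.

H(0) = 20000 / 8 = 2500
20 log₁₀(2500) ≈ 67.96 dB

68.0 dB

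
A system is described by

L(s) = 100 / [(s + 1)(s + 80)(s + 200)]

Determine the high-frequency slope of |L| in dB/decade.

-60 dB/decade

Each pole contributes −20 dB/decade at high frequency; each zero contributes +20 dB/decade.
Net: 0 zero(s) − 3 pole(s) → -60 dB/decade.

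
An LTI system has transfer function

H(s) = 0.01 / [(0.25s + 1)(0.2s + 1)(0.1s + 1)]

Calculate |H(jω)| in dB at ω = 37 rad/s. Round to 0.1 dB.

At ω = 37 rad/s:
pole (1 + j37·0.25) = 1 + j9.25 → |·| ≈ 9.3039, ∠ ≈ 83.83°
pole (1 + j37·0.2) = 1 + j7.4 → |·| ≈ 7.4673, ∠ ≈ 82.30°
pole (1 + j37·0.1) = 1 + j3.7 → |·| ≈ 3.8328, ∠ ≈ 74.88°
|H| = 0.01 · 1 / (9.3039 · 7.4673 · 3.8328) ≈ 3.7554e-05
Gain = 20 log₁₀(3.7554e-05) ≈ -88.51 dB

-88.5 dB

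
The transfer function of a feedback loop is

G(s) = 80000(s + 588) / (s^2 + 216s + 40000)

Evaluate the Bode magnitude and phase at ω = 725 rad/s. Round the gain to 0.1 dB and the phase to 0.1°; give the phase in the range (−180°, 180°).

43.3 dB, -111.2°

At s = jω = j725:
zero (s+588): 588 + j725 → |·| = √(588²+725²) = √871369 ≈ 933.47, ∠ = arctan(725/588) ≈ 50.96°
quadratic: (j725)² + 216·j725 + 40000 = -485625 + j156600 → |·| ≈ 5.1025e+05, ∠ ≈ 162.13°
|G| = 80000 · 933.47 / 5.1025e+05 ≈ 146.35
Gain = 20 log₁₀(146.35) ≈ 43.31 dB
∠G = 50.96° − 162.13° = -111.17°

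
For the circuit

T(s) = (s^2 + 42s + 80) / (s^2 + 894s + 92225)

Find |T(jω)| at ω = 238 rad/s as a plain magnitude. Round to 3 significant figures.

Substitute s = j238:
Numerator: (j238)^2 + 42(j238) + 80 = -56564 + j9996
Denominator: (j238)^2 + 894(j238) + 92225 = 35581 + j212772
|N| = √(56564² + 9996²) ≈ 57440, ∠N ≈ 169.98°
|D| = √(35581² + 212772²) ≈ 2.1573e+05, ∠D ≈ 80.51°
|T| = 57440 / 2.1573e+05 ≈ 0.26626

0.266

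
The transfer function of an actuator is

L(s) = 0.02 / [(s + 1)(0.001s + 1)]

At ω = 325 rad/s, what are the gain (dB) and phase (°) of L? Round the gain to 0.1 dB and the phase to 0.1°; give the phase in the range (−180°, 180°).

At ω = 325 rad/s:
pole (1 + j325·1) = 1 + j325 → |·| ≈ 325, ∠ ≈ 89.82°
pole (1 + j325·0.001) = 1 + j0.325 → |·| ≈ 1.0515, ∠ ≈ 18.00°
|L| = 0.02 · 1 / (325 · 1.0515) ≈ 5.8524e-05
Gain = 20 log₁₀(5.8524e-05) ≈ -84.65 dB
∠L = (0°) − (89.82° + 18.00°) = -107.82°

-84.7 dB, -107.8°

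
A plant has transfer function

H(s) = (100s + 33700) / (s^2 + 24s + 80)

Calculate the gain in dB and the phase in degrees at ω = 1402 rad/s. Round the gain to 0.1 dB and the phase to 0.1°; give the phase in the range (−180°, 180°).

Substitute s = j1402:
Numerator: 100(j1402) + 33700 = 33700 + j140200
Denominator: (j1402)^2 + 24(j1402) + 80 = -1965524 + j33648
|N| = √(33700² + 140200²) ≈ 1.4419e+05, ∠N ≈ 76.48°
|D| = √(1965524² + 33648²) ≈ 1.9658e+06, ∠D ≈ 179.02°
|H| = 1.4419e+05 / 1.9658e+06 ≈ 0.073349
Gain = 20 log₁₀(0.073349) ≈ -22.69 dB
∠H = 76.48° − 179.02° = -102.54°

-22.7 dB, -102.5°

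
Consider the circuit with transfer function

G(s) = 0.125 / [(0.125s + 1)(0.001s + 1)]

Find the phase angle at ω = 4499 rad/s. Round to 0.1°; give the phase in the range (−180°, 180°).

-167.4°

At ω = 4499 rad/s:
pole (1 + j4499·0.125) = 1 + j562.375 → |·| ≈ 562.38, ∠ ≈ 89.90°
pole (1 + j4499·0.001) = 1 + j4.499 → |·| ≈ 4.6088, ∠ ≈ 77.47°
∠G = (0°) − (89.90° + 77.47°) = -167.37°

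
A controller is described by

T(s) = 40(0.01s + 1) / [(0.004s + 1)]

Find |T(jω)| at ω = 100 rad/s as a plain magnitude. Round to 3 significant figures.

At ω = 100 rad/s:
zero (1 + j100·0.01) = 1 + j1 → |·| ≈ 1.4142, ∠ ≈ 45.00°
pole (1 + j100·0.004) = 1 + j0.4 → |·| ≈ 1.077, ∠ ≈ 21.80°
|T| = 40 · 1.4142 / (1.077) ≈ 52.524

52.5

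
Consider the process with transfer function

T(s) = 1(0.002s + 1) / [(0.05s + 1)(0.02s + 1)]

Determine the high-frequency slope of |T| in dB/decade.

Each pole contributes −20 dB/decade at high frequency; each zero contributes +20 dB/decade.
Net: 1 zero(s) − 2 pole(s) → -20 dB/decade.

-20 dB/decade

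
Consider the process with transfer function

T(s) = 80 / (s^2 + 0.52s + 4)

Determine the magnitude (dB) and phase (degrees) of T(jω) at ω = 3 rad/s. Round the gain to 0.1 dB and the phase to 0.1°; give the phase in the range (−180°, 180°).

At s = jω = j3:
quadratic: (j3)² + 0.52·j3 + 4 = -5 + j1.56 → |·| ≈ 5.2377, ∠ ≈ 162.67°
|T| = 80 / 5.2377 ≈ 15.274
Gain = 20 log₁₀(15.274) ≈ 23.68 dB
∠T = 0.00° − 162.67° = -162.67°

23.7 dB, -162.7°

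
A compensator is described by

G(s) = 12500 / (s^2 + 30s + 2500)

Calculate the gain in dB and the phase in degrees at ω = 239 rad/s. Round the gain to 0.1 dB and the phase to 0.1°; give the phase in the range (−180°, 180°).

-12.9 dB, -172.5°

At s = jω = j239:
quadratic: (j239)² + 30·j239 + 2500 = -54621 + j7170 → |·| ≈ 55090, ∠ ≈ 172.52°
|G| = 12500 / 55090 ≈ 0.2269
Gain = 20 log₁₀(0.2269) ≈ -12.88 dB
∠G = 0.00° − 172.52° = -172.52°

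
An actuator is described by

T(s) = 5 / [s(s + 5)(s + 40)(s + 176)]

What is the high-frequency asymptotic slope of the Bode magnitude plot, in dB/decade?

Each pole contributes −20 dB/decade at high frequency; each zero contributes +20 dB/decade.
Net: 0 zero(s) − 4 pole(s) → -80 dB/decade.

-80 dB/decade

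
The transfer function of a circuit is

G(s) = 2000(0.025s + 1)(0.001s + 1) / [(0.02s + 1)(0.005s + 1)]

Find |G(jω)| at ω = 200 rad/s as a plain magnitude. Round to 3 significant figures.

1.78e+03

At ω = 200 rad/s:
zero (1 + j200·0.025) = 1 + j5 → |·| ≈ 5.099, ∠ ≈ 78.69°
zero (1 + j200·0.001) = 1 + j0.2 → |·| ≈ 1.0198, ∠ ≈ 11.31°
pole (1 + j200·0.02) = 1 + j4 → |·| ≈ 4.1231, ∠ ≈ 75.96°
pole (1 + j200·0.005) = 1 + j1 → |·| ≈ 1.4142, ∠ ≈ 45.00°
|G| = 2000 · 5.099 · 1.0198 / (4.1231 · 1.4142) ≈ 1783.6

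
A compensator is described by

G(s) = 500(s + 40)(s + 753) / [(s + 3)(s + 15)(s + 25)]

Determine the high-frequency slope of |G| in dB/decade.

-20 dB/decade

Each pole contributes −20 dB/decade at high frequency; each zero contributes +20 dB/decade.
Net: 2 zero(s) − 3 pole(s) → -20 dB/decade.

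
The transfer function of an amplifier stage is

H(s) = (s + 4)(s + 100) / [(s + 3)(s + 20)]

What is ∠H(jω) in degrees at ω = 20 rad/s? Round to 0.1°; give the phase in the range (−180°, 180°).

-36.5°

At s = jω = j20:
zero (s+4): 4 + j20 → |·| = √(4²+20²) = √416 ≈ 20.396, ∠ = arctan(20/4) ≈ 78.69°
zero (s+100): 100 + j20 → |·| = √(100²+20²) = √10400 ≈ 101.98, ∠ = arctan(20/100) ≈ 11.31°
pole (s+3): 3 + j20 → |·| = √(3²+20²) = √409 ≈ 20.224, ∠ = arctan(20/3) ≈ 81.47°
pole (s+20): 20 + j20 → |·| = √(20²+20²) = √800 ≈ 28.284, ∠ = arctan(20/20) ≈ 45.00°
∠H = 90.00° − 126.47° = -36.47°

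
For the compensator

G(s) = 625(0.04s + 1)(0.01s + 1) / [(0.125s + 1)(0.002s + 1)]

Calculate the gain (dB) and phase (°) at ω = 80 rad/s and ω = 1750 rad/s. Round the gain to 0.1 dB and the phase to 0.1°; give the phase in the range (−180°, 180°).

At ω = 80 rad/s:
zero (1 + j80·0.04) = 1 + j3.2 → |·| ≈ 3.3526, ∠ ≈ 72.65°
zero (1 + j80·0.01) = 1 + j0.8 → |·| ≈ 1.2806, ∠ ≈ 38.66°
pole (1 + j80·0.125) = 1 + j10 → |·| ≈ 10.05, ∠ ≈ 84.29°
pole (1 + j80·0.002) = 1 + j0.16 → |·| ≈ 1.0127, ∠ ≈ 9.09°
|G| = 625 · 3.3526 · 1.2806 / (10.05 · 1.0127) ≈ 263.65
Gain = 20 log₁₀(263.65) ≈ 48.42 dB
∠G = (72.65° + 38.66°) − (84.29° + 9.09°) = 17.93°

At ω = 1750 rad/s:
zero (1 + j1750·0.04) = 1 + j70 → |·| ≈ 70.007, ∠ ≈ 89.18°
zero (1 + j1750·0.01) = 1 + j17.5 → |·| ≈ 17.529, ∠ ≈ 86.73°
pole (1 + j1750·0.125) = 1 + j218.75 → |·| ≈ 218.75, ∠ ≈ 89.74°
pole (1 + j1750·0.002) = 1 + j3.5 → |·| ≈ 3.6401, ∠ ≈ 74.05°
|G| = 625 · 70.007 · 17.529 / (218.75 · 3.6401) ≈ 963.2
Gain = 20 log₁₀(963.2) ≈ 59.67 dB
∠G = (89.18° + 86.73°) − (89.74° + 74.05°) = 12.12°

ω = 80: 48.4 dB, 17.9°; ω = 1750: 59.7 dB, 12.1°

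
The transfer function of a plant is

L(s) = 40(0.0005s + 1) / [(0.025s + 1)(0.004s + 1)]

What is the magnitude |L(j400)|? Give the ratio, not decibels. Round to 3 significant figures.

At ω = 400 rad/s:
zero (1 + j400·0.0005) = 1 + j0.2 → |·| ≈ 1.0198, ∠ ≈ 11.31°
pole (1 + j400·0.025) = 1 + j10 → |·| ≈ 10.05, ∠ ≈ 84.29°
pole (1 + j400·0.004) = 1 + j1.6 → |·| ≈ 1.8868, ∠ ≈ 57.99°
|L| = 40 · 1.0198 / (10.05 · 1.8868) ≈ 2.1512

2.15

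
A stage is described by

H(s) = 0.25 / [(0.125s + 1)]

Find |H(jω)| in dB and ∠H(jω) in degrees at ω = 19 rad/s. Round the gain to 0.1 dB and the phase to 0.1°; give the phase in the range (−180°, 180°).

At ω = 19 rad/s:
pole (1 + j19·0.125) = 1 + j2.375 → |·| ≈ 2.5769, ∠ ≈ 67.17°
|H| = 0.25 · 1 / (2.5769) ≈ 0.097016
Gain = 20 log₁₀(0.097016) ≈ -20.26 dB
∠H = (0°) − (67.17°) = -67.17°

-20.3 dB, -67.2°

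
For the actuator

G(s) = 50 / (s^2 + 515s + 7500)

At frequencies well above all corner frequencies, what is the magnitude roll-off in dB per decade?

-40 dB/decade

Each pole contributes −20 dB/decade at high frequency; each zero contributes +20 dB/decade.
Net: 0 zero(s) − 2 pole(s) → -40 dB/decade.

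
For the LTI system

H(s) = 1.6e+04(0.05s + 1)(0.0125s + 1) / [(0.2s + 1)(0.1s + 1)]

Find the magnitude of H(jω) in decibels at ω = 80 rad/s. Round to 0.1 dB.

57.2 dB

At ω = 80 rad/s:
zero (1 + j80·0.05) = 1 + j4 → |·| ≈ 4.1231, ∠ ≈ 75.96°
zero (1 + j80·0.0125) = 1 + j1 → |·| ≈ 1.4142, ∠ ≈ 45.00°
pole (1 + j80·0.2) = 1 + j16 → |·| ≈ 16.031, ∠ ≈ 86.42°
pole (1 + j80·0.1) = 1 + j8 → |·| ≈ 8.0623, ∠ ≈ 82.87°
|H| = 1.6e+04 · 4.1231 · 1.4142 / (16.031 · 8.0623) ≈ 721.83
Gain = 20 log₁₀(721.83) ≈ 57.17 dB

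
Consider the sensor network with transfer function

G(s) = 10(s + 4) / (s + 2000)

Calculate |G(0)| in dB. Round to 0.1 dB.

-34.0 dB

G(0) = 10·4 / (2000) = 0.02
20 log₁₀(0.02) ≈ -33.98 dB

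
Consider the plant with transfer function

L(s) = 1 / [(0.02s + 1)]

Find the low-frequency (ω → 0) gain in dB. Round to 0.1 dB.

L(0) = 1 · 1 / 1 = 1
20 log₁₀(1) ≈ 0.00 dB

0.0 dB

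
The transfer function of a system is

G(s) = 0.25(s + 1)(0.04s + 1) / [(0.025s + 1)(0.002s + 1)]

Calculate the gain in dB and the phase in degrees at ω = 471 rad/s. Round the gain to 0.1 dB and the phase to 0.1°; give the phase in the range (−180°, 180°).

At ω = 471 rad/s:
zero (1 + j471·1) = 1 + j471 → |·| ≈ 471, ∠ ≈ 89.88°
zero (1 + j471·0.04) = 1 + j18.84 → |·| ≈ 18.867, ∠ ≈ 86.96°
pole (1 + j471·0.025) = 1 + j11.775 → |·| ≈ 11.817, ∠ ≈ 85.15°
pole (1 + j471·0.002) = 1 + j0.942 → |·| ≈ 1.3738, ∠ ≈ 43.29°
|G| = 0.25 · 471 · 18.867 / (11.817 · 1.3738) ≈ 136.85
Gain = 20 log₁₀(136.85) ≈ 42.72 dB
∠G = (89.88° + 86.96°) − (85.15° + 43.29°) = 48.40°

42.7 dB, 48.4°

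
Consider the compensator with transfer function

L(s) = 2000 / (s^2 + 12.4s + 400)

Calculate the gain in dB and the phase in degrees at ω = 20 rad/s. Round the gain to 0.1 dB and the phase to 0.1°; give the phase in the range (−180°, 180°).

At s = jω = j20:
quadratic: (j20)² + 12.4·j20 + 400 = 0 + j248 → |·| ≈ 248, ∠ ≈ 90.00°
|L| = 2000 / 248 ≈ 8.0645
Gain = 20 log₁₀(8.0645) ≈ 18.13 dB
∠L = 0.00° − 90.00° = -90.00°

18.1 dB, -90.0°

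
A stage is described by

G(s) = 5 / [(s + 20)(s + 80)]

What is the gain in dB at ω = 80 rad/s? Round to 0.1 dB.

At s = jω = j80:
pole (s+20): 20 + j80 → |·| = √(20²+80²) = √6800 ≈ 82.462, ∠ = arctan(80/20) ≈ 75.96°
pole (s+80): 80 + j80 → |·| = √(80²+80²) = √12800 ≈ 113.14, ∠ = arctan(80/80) ≈ 45.00°
|G| = 5 / 9329.8 ≈ 0.00053592
Gain = 20 log₁₀(0.00053592) ≈ -65.42 dB

-65.4 dB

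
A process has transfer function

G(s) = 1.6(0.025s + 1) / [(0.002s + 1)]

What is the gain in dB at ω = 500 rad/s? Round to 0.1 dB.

23.0 dB

At ω = 500 rad/s:
zero (1 + j500·0.025) = 1 + j12.5 → |·| ≈ 12.54, ∠ ≈ 85.43°
pole (1 + j500·0.002) = 1 + j1 → |·| ≈ 1.4142, ∠ ≈ 45.00°
|G| = 1.6 · 12.54 / (1.4142) ≈ 14.188
Gain = 20 log₁₀(14.188) ≈ 23.04 dB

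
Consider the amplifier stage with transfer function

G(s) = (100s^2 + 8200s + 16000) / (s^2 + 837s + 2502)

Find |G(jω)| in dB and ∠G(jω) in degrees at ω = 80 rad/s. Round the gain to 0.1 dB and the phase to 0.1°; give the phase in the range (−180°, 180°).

22.6 dB, 40.2°

Substitute s = j80:
Numerator: 100(j80)^2 + 8200(j80) + 16000 = -624000 + j656000
Denominator: (j80)^2 + 837(j80) + 2502 = -3898 + j66960
|N| = √(624000² + 656000²) ≈ 9.0538e+05, ∠N ≈ 133.57°
|D| = √(3898² + 66960²) ≈ 67073, ∠D ≈ 93.33°
|G| = 9.0538e+05 / 67073 ≈ 13.498
Gain = 20 log₁₀(13.498) ≈ 22.61 dB
∠G = 133.57° − 93.33° = 40.24°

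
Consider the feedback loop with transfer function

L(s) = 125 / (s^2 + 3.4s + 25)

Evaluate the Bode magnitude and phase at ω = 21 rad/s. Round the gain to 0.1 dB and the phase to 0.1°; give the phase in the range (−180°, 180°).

At s = jω = j21:
quadratic: (j21)² + 3.4·j21 + 25 = -416 + j71.4 → |·| ≈ 422.08, ∠ ≈ 170.26°
|L| = 125 / 422.08 ≈ 0.29615
Gain = 20 log₁₀(0.29615) ≈ -10.57 dB
∠L = 0.00° − 170.26° = -170.26°

-10.6 dB, -170.3°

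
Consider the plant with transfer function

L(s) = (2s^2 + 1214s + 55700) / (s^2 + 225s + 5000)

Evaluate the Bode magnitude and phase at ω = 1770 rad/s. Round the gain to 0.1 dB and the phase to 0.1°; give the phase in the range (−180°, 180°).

Substitute s = j1770:
Numerator: 2(j1770)^2 + 1214(j1770) + 55700 = -6210100 + j2148780
Denominator: (j1770)^2 + 225(j1770) + 5000 = -3127900 + j398250
|N| = √(6210100² + 2148780²) ≈ 6.5713e+06, ∠N ≈ 160.91°
|D| = √(3127900² + 398250²) ≈ 3.1532e+06, ∠D ≈ 172.74°
|L| = 6.5713e+06 / 3.1532e+06 ≈ 2.084
Gain = 20 log₁₀(2.084) ≈ 6.38 dB
∠L = 160.91° − 172.74° = -11.83°

6.4 dB, -11.8°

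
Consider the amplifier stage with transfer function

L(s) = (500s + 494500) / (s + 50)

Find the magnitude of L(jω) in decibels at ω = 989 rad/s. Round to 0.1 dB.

57.0 dB

Substitute s = j989:
Numerator: 500(j989) + 494500 = 494500 + j494500
Denominator: (j989) + 50 = 50 + j989
|N| = √(494500² + 494500²) ≈ 6.9933e+05, ∠N ≈ 45.00°
|D| = √(50² + 989²) ≈ 990.26, ∠D ≈ 87.11°
|L| = 6.9933e+05 / 990.26 ≈ 706.21
Gain = 20 log₁₀(706.21) ≈ 56.98 dB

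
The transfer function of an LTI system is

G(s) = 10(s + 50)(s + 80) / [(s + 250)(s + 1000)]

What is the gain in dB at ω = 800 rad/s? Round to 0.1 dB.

15.6 dB

At s = jω = j800:
zero (s+50): 50 + j800 → |·| = √(50²+800²) = √642500 ≈ 801.56, ∠ = arctan(800/50) ≈ 86.42°
zero (s+80): 80 + j800 → |·| = √(80²+800²) = √646400 ≈ 803.99, ∠ = arctan(800/80) ≈ 84.29°
pole (s+250): 250 + j800 → |·| = √(250²+800²) = √702500 ≈ 838.15, ∠ = arctan(800/250) ≈ 72.65°
pole (s+1000): 1000 + j800 → |·| = √(1000²+800²) = √1640000 ≈ 1280.6, ∠ = arctan(800/1000) ≈ 38.66°
|G| = 10 · 6.4445e+05 / 1.0733e+06 ≈ 6.0044
Gain = 20 log₁₀(6.0044) ≈ 15.57 dB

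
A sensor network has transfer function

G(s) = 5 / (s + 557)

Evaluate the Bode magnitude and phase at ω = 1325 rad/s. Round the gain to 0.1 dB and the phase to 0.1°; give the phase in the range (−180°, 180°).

-49.2 dB, -67.2°

Substitute s = j1325:
Numerator: 5 = 5 + j0
Denominator: (j1325) + 557 = 557 + j1325
|N| = √(5² + 0²) ≈ 5, ∠N ≈ 0.00°
|D| = √(557² + 1325²) ≈ 1437.3, ∠D ≈ 67.20°
|G| = 5 / 1437.3 ≈ 0.0034787
Gain = 20 log₁₀(0.0034787) ≈ -49.17 dB
∠G = 0.00° − 67.20° = -67.20°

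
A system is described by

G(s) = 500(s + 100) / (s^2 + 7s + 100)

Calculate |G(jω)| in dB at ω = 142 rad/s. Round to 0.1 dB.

12.7 dB

At s = jω = j142:
zero (s+100): 100 + j142 → |·| = √(100²+142²) = √30164 ≈ 173.68, ∠ = arctan(142/100) ≈ 54.85°
quadratic: (j142)² + 7·j142 + 100 = -20064 + j994 → |·| ≈ 20089, ∠ ≈ 177.16°
|G| = 500 · 173.68 / 20089 ≈ 4.3228
Gain = 20 log₁₀(4.3228) ≈ 12.72 dB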